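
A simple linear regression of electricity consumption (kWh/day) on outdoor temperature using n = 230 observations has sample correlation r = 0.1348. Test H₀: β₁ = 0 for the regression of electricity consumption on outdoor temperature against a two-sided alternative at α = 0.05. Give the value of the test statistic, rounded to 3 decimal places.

t = r·√(n − 2)/√(1 − r²) = 0.1348·√228/√0.981829 = 2.054.
df = n − 2 = 228.
Two-sided p ≈ 0.0411, which is < 0.05, so reject H₀.
There is evidence of a linear association between outdoor temperature and electricity consumption.

t = 2.054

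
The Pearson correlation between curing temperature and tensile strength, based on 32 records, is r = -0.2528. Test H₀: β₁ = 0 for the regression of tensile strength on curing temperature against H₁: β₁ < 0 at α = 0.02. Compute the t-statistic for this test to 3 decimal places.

t = r·√(n − 2)/√(1 − r²) = -0.2528·√30/√0.936092 = -1.431.
df = n − 2 = 30.
One-sided p ≈ 0.0814, which is ≥ 0.02, so fail to reject H₀.
The data do not give significant evidence of a linear association between curing temperature and tensile strength.

t = -1.431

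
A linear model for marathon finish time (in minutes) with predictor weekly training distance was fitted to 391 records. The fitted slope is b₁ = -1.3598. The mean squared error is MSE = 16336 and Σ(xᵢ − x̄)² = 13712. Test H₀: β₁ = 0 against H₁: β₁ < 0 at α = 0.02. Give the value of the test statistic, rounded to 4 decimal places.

SE(b₁) = √(MSE/Sₓₓ) = √(16336/13712) = 1.0915.
t = -1.3598 / 1.0915 = -1.2458.
df = n − 2 = 389.
One-sided p ≈ 0.1068, which is ≥ 0.02, so fail to reject H₀.
The data do not give significant evidence that the true slope on weekly training distance is negative.

t = -1.2458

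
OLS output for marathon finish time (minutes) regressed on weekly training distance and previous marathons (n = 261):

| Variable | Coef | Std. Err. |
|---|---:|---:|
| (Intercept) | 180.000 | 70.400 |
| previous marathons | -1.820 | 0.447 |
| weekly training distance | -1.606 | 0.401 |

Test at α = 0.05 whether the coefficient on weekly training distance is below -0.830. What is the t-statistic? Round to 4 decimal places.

t = -1.9352

Read off: b = -1.606, SE = 0.401 for weekly training distance.
H₀: β₁ = -0.830 vs H₁: β₁ < -0.830.
t = (-1.606 − (-0.830)) / 0.401 = -1.9352.
df = n − k − 1 = 261 − 2 − 1 = 258.
One-sided p ≈ 0.0270, which is < 0.05, so reject H₀.
There is evidence that the true slope on weekly training distance is below -0.830 minutes per unit, holding the other predictors fixed.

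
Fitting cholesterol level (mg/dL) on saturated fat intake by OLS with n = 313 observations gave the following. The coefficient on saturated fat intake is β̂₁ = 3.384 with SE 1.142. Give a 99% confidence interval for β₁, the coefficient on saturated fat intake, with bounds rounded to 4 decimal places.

(0.4242, 6.3438)

df = n − 2 = 313 − 2 = 311.
t* = t_{0.005, 311} = 2.59173.
Margin = t* × SE = 2.59173 × 1.142 = 2.959756.
CI: 3.384 ± 2.959756 → (0.4242, 6.3438).
With 99% confidence, each one-unit increase in saturated fat intake is associated with a change of between 0.4242 and 6.3438 mg/dL in cholesterol level.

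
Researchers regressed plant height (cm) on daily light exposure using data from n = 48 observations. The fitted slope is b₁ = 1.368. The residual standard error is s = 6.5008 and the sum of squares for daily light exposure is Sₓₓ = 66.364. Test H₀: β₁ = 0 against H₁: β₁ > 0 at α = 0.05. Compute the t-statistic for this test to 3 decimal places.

SE(b₁) = s/√Sₓₓ = 6.5008/√66.364 = 0.797996.
t = 1.368 / 0.797996 = 1.714.
df = n − 2 = 46.
One-sided p ≈ 0.0466, which is < 0.05, so reject H₀.
There is evidence that the true slope on daily light exposure is positive.

t = 1.714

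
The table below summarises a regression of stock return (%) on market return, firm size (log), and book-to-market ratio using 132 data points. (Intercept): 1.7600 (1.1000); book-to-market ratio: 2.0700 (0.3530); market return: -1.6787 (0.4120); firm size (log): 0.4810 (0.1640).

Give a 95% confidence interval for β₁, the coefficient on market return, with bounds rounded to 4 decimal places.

(-2.4939, -0.8635)

Read off: b = -1.6787, SE = 0.4120 for market return.
df = n − k − 1 = 132 − 3 − 1 = 128.
t* = t_{0.025, 128} = 1.978671.
Margin = t* × SE = 1.978671 × 0.4120 = 0.815212.
CI: -1.6787 ± 0.815212 → (-2.4939, -0.8635).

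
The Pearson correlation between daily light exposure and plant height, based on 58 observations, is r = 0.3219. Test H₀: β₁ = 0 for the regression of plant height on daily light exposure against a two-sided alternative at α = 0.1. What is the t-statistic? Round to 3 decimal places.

t = 2.544

t = r·√(n − 2)/√(1 − r²) = 0.3219·√56/√0.89638 = 2.544.
df = n − 2 = 56.
Two-sided p ≈ 0.0137, which is < 0.1, so reject H₀.
There is evidence of a linear association between daily light exposure and plant height.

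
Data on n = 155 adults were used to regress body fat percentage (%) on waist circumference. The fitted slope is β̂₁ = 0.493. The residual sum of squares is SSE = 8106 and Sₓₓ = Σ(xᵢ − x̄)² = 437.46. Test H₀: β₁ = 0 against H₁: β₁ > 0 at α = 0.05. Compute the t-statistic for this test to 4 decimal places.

t = 1.4166

MSE = SSE/(n − 2) = 8106/153 = 52.9804.
SE(β̂₁) = √(MSE/Sₓₓ) = √(52.9804/437.46) = 0.348007.
t = 0.493 / 0.348007 = 1.4166.
df = n − 2 = 153.
One-sided p ≈ 0.0793, which is ≥ 0.05, so fail to reject H₀.
The data do not give significant evidence that the true slope on waist circumference is positive.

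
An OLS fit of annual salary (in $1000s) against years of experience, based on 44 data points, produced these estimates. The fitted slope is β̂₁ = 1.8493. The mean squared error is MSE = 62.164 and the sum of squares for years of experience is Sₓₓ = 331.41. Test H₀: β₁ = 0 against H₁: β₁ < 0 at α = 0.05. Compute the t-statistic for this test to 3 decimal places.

t = 4.270

SE(β̂₁) = √(MSE/Sₓₓ) = √(62.164/331.41) = 0.433098.
t = 1.8493 / 0.433098 = 4.270.
df = n − 2 = 42.
One-sided p ≈ 0.9999, which is ≥ 0.05, so fail to reject H₀.
The data do not give significant evidence that the true slope on years of experience is negative.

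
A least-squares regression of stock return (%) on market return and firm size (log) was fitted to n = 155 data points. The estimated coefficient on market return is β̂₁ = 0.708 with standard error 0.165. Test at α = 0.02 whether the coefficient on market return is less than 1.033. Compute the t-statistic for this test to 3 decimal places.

H₀: β₁ = 1.033 vs H₁: β₁ < 1.033.
t = (β̂₁ − β₁⁰)/SE = (0.708 − 1.033) / 0.165 = -1.970.
df = n − k − 1 = 155 − 2 − 1 = 152.
One-sided p ≈ 0.0253, which is ≥ 0.02, so fail to reject H₀.
The data do not give significant evidence that the true slope on market return is below 1.033 % per unit, holding the other predictors fixed.

t = -1.970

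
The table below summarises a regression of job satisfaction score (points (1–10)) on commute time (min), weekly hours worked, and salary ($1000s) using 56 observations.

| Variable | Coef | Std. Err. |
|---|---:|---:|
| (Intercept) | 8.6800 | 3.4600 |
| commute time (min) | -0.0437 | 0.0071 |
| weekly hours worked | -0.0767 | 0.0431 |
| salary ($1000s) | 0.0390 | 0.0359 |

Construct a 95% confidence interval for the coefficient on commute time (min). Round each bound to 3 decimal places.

Read off: b = -0.0437, SE = 0.0071 for commute time (min).
df = n − k − 1 = 56 − 3 − 1 = 52.
t* = t_{0.025, 52} = 2.006647.
Margin = t* × SE = 2.006647 × 0.0071 = 0.01425.
CI: -0.0437 ± 0.01425 → (-0.058, -0.029).

(-0.058, -0.029)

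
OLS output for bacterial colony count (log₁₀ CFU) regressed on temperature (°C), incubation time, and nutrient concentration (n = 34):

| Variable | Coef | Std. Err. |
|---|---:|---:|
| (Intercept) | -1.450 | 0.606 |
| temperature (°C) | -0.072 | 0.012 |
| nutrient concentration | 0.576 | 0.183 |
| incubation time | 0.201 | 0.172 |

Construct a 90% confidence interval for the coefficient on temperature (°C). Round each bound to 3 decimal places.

Read off: b = -0.072, SE = 0.012 for temperature (°C).
df = n − k − 1 = 34 − 3 − 1 = 30.
t* = t_{0.05, 30} = 1.697261.
Margin = t* × SE = 1.697261 × 0.012 = 0.02037.
CI: -0.072 ± 0.02037 → (-0.092, -0.052).

(-0.092, -0.052)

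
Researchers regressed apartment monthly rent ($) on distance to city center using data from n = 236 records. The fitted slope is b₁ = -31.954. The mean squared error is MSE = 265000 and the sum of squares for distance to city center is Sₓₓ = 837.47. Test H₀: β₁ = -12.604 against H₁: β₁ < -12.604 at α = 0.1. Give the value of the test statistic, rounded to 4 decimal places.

t = -1.0878

SE(b₁) = √(MSE/Sₓₓ) = √(265000/837.47) = 17.7885.
t = (-31.954 − (-12.604)) / 17.7885 = -1.0878.
df = n − 2 = 234.
One-sided p ≈ 0.1389, which is ≥ 0.1, so fail to reject H₀.
The data do not give significant evidence that the true slope on distance to city center is below -12.604 $ per unit.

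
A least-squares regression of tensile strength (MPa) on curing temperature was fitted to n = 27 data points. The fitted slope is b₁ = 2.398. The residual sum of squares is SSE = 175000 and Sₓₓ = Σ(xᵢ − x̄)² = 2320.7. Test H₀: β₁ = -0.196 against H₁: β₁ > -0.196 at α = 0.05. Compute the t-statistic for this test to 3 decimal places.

t = 1.494

MSE = SSE/(n − 2) = 175000/25 = 7000.
SE(b₁) = √(MSE/Sₓₓ) = √(7000/2320.7) = 1.73676.
t = (2.398 − (-0.196)) / 1.73676 = 1.494.
df = n − 2 = 25.
One-sided p ≈ 0.0739, which is ≥ 0.05, so fail to reject H₀.
The data do not give significant evidence that the true slope on curing temperature exceeds -0.196 MPa per unit.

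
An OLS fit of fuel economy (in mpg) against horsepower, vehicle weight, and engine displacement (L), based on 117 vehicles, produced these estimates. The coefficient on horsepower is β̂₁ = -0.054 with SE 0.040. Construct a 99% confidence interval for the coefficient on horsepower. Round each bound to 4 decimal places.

(-0.1588, 0.0508)

df = n − k − 1 = 117 − 3 − 1 = 113.
t* = t_{0.005, 113} = 2.620039.
Margin = t* × SE = 2.620039 × 0.040 = 0.104802.
CI: -0.054 ± 0.104802 → (-0.1588, 0.0508).
With 99% confidence, each one-unit increase in horsepower is associated with a change of between -0.1588 and 0.0508 mpg in fuel economy, holding the other predictors fixed.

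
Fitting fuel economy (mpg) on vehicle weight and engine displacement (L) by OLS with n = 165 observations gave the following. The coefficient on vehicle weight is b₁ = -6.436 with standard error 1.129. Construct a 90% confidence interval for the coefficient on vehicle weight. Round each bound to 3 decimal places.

(-8.304, -4.568)

df = n − k − 1 = 165 − 2 − 1 = 162.
t* = t_{0.05, 162} = 1.654314.
Margin = t* × SE = 1.654314 × 1.129 = 1.86772.
CI: -6.436 ± 1.86772 → (-8.304, -4.568).
With 90% confidence, each one-unit increase in vehicle weight is associated with a change of between -8.304 and -4.568 mpg in fuel economy, holding the other predictors fixed.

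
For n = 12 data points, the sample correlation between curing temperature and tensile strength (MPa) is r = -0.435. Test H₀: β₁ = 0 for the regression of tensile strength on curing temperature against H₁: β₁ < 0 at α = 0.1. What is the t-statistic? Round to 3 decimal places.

t = -1.528

t = r·√(n − 2)/√(1 − r²) = -0.435·√10/√0.810775 = -1.528.
df = n − 2 = 10.
One-sided p ≈ 0.0788, which is < 0.1, so reject H₀.
There is evidence of a linear association between curing temperature and tensile strength.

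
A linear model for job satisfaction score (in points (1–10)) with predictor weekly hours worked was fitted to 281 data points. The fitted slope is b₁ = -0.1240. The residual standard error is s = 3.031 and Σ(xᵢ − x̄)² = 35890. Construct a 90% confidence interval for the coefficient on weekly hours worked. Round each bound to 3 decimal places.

(-0.150, -0.098)

SE(b₁) = s/√Sₓₓ = 3.031/√35890 = 0.0159992.
df = n − 2 = 279.
t* = t_{0.05, 279} = 1.650333.
Margin = t* × SE = 1.650333 × 0.0159992 = 0.02640.
CI: -0.1240 ± 0.02640 → (-0.150, -0.098).
With 90% confidence, each one-unit increase in weekly hours worked is associated with a change of between -0.150 and -0.098 points (1–10) in job satisfaction score.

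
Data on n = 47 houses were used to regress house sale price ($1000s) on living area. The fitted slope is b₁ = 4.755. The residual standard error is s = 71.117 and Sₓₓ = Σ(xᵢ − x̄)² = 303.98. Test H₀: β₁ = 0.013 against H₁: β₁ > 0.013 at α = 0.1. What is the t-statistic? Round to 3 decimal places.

SE(b₁) = s/√Sₓₓ = 71.117/√303.98 = 4.07897.
t = (4.755 − 0.013) / 4.07897 = 1.163.
df = n − 2 = 45.
One-sided p ≈ 0.1256, which is ≥ 0.1, so fail to reject H₀.
The data do not give significant evidence that the true slope on living area exceeds 0.013 $1000s per unit.

t = 1.163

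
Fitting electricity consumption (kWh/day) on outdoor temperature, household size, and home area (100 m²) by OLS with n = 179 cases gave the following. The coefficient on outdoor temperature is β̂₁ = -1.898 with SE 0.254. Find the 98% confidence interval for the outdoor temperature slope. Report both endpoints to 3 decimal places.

(-2.494, -1.302)

df = n − k − 1 = 179 − 3 − 1 = 175.
t* = t_{0.01, 175} = 2.347845.
Margin = t* × SE = 2.347845 × 0.254 = 0.59635.
CI: -1.898 ± 0.59635 → (-2.494, -1.302).
With 98% confidence, each one-unit increase in outdoor temperature is associated with a change of between -2.494 and -1.302 kWh/day in electricity consumption, holding the other predictors fixed.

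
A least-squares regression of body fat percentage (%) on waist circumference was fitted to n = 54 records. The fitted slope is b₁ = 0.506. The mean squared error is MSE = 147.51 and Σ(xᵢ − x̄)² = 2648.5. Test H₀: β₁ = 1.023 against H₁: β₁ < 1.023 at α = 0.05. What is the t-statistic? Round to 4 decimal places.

SE(b₁) = √(MSE/Sₓₓ) = √(147.51/2648.5) = 0.235999.
t = (0.506 − 1.023) / 0.235999 = -2.1907.
df = n − 2 = 52.
One-sided p ≈ 0.0165, which is < 0.05, so reject H₀.
There is evidence that the true slope on waist circumference is below 1.023 % per unit.

t = -2.1907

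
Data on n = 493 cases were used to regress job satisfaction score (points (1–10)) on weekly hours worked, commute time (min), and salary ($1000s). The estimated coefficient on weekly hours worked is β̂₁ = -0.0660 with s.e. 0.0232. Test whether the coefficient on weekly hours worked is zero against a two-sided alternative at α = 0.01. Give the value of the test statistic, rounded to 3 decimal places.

H₀: β₁ = 0 vs H₁: β₁ ≠ 0.
t = (β̂₁ − β₁⁰)/SE = -0.0660 / 0.0232 = -2.845.
df = n − k − 1 = 493 − 3 − 1 = 489.
Two-sided p ≈ 0.0046, which is < 0.01, so reject H₀.
There is evidence that weekly hours worked is associated with job satisfaction score, holding the other predictors fixed.

t = -2.845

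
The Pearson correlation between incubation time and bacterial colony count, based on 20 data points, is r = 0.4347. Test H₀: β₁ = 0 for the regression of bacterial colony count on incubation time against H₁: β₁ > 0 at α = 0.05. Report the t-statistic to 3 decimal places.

t = 2.048

t = r·√(n − 2)/√(1 − r²) = 0.4347·√18/√0.811036 = 2.048.
df = n − 2 = 18.
One-sided p ≈ 0.0277, which is < 0.05, so reject H₀.
There is evidence of a linear association between incubation time and bacterial colony count.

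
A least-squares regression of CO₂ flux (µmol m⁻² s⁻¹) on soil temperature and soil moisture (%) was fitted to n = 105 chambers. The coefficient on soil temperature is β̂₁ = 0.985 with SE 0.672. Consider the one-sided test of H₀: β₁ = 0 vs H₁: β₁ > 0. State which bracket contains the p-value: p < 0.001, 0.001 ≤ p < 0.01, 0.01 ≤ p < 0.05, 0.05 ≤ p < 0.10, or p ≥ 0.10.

t = 0.985 / 0.672 = 1.466.
df = n − k − 1 = 105 − 2 − 1 = 102.
One-sided p = P(T_{102} > t) ≈ 0.0729.
So 0.05 ≤ p < 0.10.

0.05 ≤ p < 0.10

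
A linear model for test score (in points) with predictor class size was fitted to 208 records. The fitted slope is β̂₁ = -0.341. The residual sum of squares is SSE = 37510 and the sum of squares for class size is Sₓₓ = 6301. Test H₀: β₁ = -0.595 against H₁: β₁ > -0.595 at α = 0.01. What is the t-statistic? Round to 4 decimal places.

t = 1.4942

MSE = SSE/(n − 2) = 37510/206 = 182.087.
SE(β̂₁) = √(MSE/Sₓₓ) = √(182.087/6301) = 0.169995.
t = (-0.341 − (-0.595)) / 0.169995 = 1.4942.
df = n − 2 = 206.
One-sided p ≈ 0.0683, which is ≥ 0.01, so fail to reject H₀.
The data do not give significant evidence that the true slope on class size exceeds -0.595 points per unit.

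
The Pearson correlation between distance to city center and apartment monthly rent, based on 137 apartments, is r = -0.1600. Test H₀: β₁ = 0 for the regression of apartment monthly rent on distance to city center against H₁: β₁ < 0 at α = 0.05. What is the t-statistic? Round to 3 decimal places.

t = r·√(n − 2)/√(1 − r²) = -0.1600·√135/√0.9744 = -1.883.
df = n − 2 = 135.
One-sided p ≈ 0.0309, which is < 0.05, so reject H₀.
There is evidence of a linear association between distance to city center and apartment monthly rent.

t = -1.883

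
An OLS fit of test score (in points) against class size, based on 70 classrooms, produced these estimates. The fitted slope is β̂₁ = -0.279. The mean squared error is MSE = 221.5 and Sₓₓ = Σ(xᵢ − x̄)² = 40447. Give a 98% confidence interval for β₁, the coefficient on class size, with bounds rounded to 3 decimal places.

(-0.455, -0.103)

SE(β̂₁) = √(MSE/Sₓₓ) = √(221.5/40447) = 0.074002.
df = n − 2 = 68.
t* = t_{0.01, 68} = 2.382446.
Margin = t* × SE = 2.382446 × 0.074002 = 0.17631.
CI: -0.279 ± 0.17631 → (-0.455, -0.103).
With 98% confidence, each one-unit increase in class size is associated with a change of between -0.455 and -0.103 points in test score.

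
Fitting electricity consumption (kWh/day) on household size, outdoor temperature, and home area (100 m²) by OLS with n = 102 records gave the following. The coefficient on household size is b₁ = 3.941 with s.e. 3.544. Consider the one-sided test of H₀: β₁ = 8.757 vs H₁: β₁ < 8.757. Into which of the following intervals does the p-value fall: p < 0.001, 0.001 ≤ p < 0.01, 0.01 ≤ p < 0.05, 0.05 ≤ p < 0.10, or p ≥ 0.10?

t = (3.941 − 8.757) / 3.544 = -1.359.
df = n − k − 1 = 102 − 3 − 1 = 98.
One-sided p = P(T_{98} < t) ≈ 0.0886.
So 0.05 ≤ p < 0.10.

0.05 ≤ p < 0.10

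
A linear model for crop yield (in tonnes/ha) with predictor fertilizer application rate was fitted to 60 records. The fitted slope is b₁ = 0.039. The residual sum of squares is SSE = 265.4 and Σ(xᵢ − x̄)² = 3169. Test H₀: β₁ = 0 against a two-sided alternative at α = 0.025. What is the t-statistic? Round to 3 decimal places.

t = 1.026

MSE = SSE/(n − 2) = 265.4/58 = 4.57586.
SE(b₁) = √(MSE/Sₓₓ) = √(4.57586/3169) = 0.0379993.
t = 0.039 / 0.0379993 = 1.026.
df = n − 2 = 58.
Two-sided p ≈ 0.3090, which is ≥ 0.025, so fail to reject H₀.
The data do not give significant evidence of an association between fertilizer application rate and crop yield.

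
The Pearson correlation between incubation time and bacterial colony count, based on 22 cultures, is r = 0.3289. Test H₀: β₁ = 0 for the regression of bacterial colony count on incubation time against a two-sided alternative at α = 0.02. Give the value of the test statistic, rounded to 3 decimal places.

t = r·√(n − 2)/√(1 − r²) = 0.3289·√20/√0.891825 = 1.558.
df = n − 2 = 20.
Two-sided p ≈ 0.1350, which is ≥ 0.02, so fail to reject H₀.
The data do not give significant evidence of a linear association between incubation time and bacterial colony count.

t = 1.558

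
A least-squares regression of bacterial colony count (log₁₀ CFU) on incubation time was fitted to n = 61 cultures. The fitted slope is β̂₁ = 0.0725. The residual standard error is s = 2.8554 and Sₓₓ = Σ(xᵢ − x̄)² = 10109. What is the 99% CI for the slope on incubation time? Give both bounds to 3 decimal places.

SE(β̂₁) = s/√Sₓₓ = 2.8554/√10109 = 0.0283996.
df = n − 2 = 59.
t* = t_{0.005, 59} = 2.661759.
Margin = t* × SE = 2.661759 × 0.0283996 = 0.07559.
CI: 0.0725 ± 0.07559 → (-0.003, 0.148).
With 99% confidence, each one-unit increase in incubation time is associated with a change of between -0.003 and 0.148 log₁₀ CFU in bacterial colony count.

(-0.003, 0.148)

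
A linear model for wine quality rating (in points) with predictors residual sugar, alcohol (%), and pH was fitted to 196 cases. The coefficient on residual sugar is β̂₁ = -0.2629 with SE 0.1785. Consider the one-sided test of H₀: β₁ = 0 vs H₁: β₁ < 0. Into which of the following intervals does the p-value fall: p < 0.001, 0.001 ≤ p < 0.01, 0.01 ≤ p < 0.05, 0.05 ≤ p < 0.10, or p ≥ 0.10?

0.05 ≤ p < 0.10

t = -0.2629 / 0.1785 = -1.473.
df = n − k − 1 = 196 − 3 − 1 = 192.
One-sided p = P(T_{192} < t) ≈ 0.0712.
So 0.05 ≤ p < 0.10.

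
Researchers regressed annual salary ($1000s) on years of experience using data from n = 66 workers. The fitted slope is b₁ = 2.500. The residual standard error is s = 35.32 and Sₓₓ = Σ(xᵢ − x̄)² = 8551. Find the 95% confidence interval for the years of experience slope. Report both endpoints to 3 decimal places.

SE(b₁) = s/√Sₓₓ = 35.32/√8551 = 0.381955.
df = n − 2 = 64.
t* = t_{0.025, 64} = 1.99773.
Margin = t* × SE = 1.99773 × 0.381955 = 0.76304.
CI: 2.500 ± 0.76304 → (1.737, 3.263).
With 95% confidence, each one-unit increase in years of experience is associated with a change of between 1.737 and 3.263 $1000s in annual salary.

(1.737, 3.263)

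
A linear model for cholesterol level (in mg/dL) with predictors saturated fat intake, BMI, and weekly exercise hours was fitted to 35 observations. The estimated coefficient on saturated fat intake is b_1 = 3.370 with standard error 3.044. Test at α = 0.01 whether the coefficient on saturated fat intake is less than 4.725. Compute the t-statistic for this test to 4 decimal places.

t = -0.4451

H₀: β₁ = 4.725 vs H₁: β₁ < 4.725.
t = (b_1 − β₁⁰)/SE = (3.370 − 4.725) / 3.044 = -0.4451.
df = n − k − 1 = 35 − 3 − 1 = 31.
One-sided p ≈ 0.3297, which is ≥ 0.01, so fail to reject H₀.
The data do not give significant evidence that the true slope on saturated fat intake is below 4.725 mg/dL per unit, holding the other predictors fixed.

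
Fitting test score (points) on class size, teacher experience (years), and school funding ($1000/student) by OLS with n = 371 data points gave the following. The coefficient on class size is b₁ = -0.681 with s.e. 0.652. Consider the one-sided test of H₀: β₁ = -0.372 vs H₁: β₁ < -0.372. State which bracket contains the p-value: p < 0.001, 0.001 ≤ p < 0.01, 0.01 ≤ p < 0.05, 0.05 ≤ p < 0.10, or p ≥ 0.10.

t = (-0.681 − (-0.372)) / 0.652 = -0.474.
df = n − k − 1 = 371 − 3 − 1 = 367.
One-sided p = P(T_{367} < t) ≈ 0.3179.
So p ≥ 0.10.

p ≥ 0.10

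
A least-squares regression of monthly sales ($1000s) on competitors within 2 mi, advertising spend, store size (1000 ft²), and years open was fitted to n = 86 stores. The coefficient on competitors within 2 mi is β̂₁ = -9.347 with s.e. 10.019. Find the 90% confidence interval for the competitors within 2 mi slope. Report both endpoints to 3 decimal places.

df = n − k − 1 = 86 − 4 − 1 = 81.
t* = t_{0.05, 81} = 1.663884.
Margin = t* × SE = 1.663884 × 10.019 = 16.67045.
CI: -9.347 ± 16.67045 → (-26.017, 7.323).
With 90% confidence, each one-unit increase in competitors within 2 mi is associated with a change of between -26.017 and 7.323 $1000s in monthly sales, holding the other predictors fixed.

(-26.017, 7.323)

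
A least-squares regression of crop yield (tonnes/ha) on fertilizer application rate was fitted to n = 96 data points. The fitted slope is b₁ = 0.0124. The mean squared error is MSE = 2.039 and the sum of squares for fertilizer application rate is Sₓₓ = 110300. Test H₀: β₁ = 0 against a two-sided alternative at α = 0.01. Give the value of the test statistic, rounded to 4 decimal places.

t = 2.8840

SE(b₁) = √(MSE/Sₓₓ) = √(2.039/110300) = 0.00429953.
t = 0.0124 / 0.00429953 = 2.8840.
df = n − 2 = 94.
Two-sided p ≈ 0.0049, which is < 0.01, so reject H₀.
There is evidence that fertilizer application rate is associated with crop yield.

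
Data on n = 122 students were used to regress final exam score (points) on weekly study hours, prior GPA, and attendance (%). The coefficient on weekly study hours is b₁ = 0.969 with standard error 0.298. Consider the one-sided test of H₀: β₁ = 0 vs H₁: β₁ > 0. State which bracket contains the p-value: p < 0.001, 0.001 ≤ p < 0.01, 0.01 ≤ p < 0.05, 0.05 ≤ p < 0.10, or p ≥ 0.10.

p < 0.001

t = 0.969 / 0.298 = 3.252.
df = n − k − 1 = 122 − 3 − 1 = 118.
One-sided p = P(T_{118} > t) ≈ 0.0007.
So p < 0.001.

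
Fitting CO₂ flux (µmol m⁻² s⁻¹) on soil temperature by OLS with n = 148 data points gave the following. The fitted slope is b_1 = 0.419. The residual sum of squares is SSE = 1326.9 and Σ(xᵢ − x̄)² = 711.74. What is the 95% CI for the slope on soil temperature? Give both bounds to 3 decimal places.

(0.196, 0.642)

MSE = SSE/(n − 2) = 1326.9/146 = 9.08836.
SE(b_1) = √(MSE/Sₓₓ) = √(9.08836/711.74) = 0.113001.
df = n − 2 = 146.
t* = t_{0.025, 146} = 1.976346.
Margin = t* × SE = 1.976346 × 0.113001 = 0.22333.
CI: 0.419 ± 0.22333 → (0.196, 0.642).
With 95% confidence, each one-unit increase in soil temperature is associated with a change of between 0.196 and 0.642 µmol m⁻² s⁻¹ in CO₂ flux.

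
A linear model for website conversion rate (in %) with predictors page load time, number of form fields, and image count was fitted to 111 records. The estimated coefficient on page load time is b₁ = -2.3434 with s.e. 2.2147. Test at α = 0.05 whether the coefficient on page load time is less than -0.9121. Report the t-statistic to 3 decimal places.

H₀: β₁ = -0.9121 vs H₁: β₁ < -0.9121.
t = (b₁ − β₁⁰)/SE = (-2.3434 − (-0.9121)) / 2.2147 = -0.646.
df = n − k − 1 = 111 − 3 − 1 = 107.
One-sided p ≈ 0.2597, which is ≥ 0.05, so fail to reject H₀.
The data do not give significant evidence that the true slope on page load time is below -0.9121 % per unit, holding the other predictors fixed.

t = -0.646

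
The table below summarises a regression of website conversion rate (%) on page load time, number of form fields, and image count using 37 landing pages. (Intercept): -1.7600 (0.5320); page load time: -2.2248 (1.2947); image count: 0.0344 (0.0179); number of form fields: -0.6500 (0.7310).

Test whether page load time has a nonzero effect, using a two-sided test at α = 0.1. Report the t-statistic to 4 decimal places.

t = -1.7184

Read off: b = -2.2248, SE = 1.2947 for page load time.
H₀: β₁ = 0 vs H₁: β₁ ≠ 0.
t = -2.2248 / 1.2947 = -1.7184.
df = n − k − 1 = 37 − 3 − 1 = 33.
Two-sided p ≈ 0.0951, which is < 0.1, so reject H₀.
There is evidence that page load time is associated with website conversion rate, holding the other predictors fixed.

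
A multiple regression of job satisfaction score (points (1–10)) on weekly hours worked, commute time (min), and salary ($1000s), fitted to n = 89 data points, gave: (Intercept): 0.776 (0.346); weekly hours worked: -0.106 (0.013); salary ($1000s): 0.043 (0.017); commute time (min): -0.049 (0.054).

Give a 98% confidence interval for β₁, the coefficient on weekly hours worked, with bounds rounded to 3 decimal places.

(-0.137, -0.075)

Read off: b = -0.106, SE = 0.013 for weekly hours worked.
df = n − k − 1 = 89 − 3 − 1 = 85.
t* = t_{0.01, 85} = 2.371022.
Margin = t* × SE = 2.371022 × 0.013 = 0.03082.
CI: -0.106 ± 0.03082 → (-0.137, -0.075).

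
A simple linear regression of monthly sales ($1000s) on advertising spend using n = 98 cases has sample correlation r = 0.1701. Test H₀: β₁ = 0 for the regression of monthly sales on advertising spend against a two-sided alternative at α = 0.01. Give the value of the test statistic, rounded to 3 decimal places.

t = 1.691

t = r·√(n − 2)/√(1 − r²) = 0.1701·√96/√0.971066 = 1.691.
df = n − 2 = 96.
Two-sided p ≈ 0.0940, which is ≥ 0.01, so fail to reject H₀.
The data do not give significant evidence of a linear association between advertising spend and monthly sales.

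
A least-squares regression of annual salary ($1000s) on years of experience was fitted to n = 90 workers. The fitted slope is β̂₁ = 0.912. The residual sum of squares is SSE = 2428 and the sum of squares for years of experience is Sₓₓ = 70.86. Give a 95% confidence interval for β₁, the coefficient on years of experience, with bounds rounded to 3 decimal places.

MSE = SSE/(n − 2) = 2428/88 = 27.5909.
SE(β̂₁) = √(MSE/Sₓₓ) = √(27.5909/70.86) = 0.623997.
df = n − 2 = 88.
t* = t_{0.025, 88} = 1.98729.
Margin = t* × SE = 1.98729 × 0.623997 = 1.24006.
CI: 0.912 ± 1.24006 → (-0.328, 2.152).
With 95% confidence, each one-unit increase in years of experience is associated with a change of between -0.328 and 2.152 $1000s in annual salary.

(-0.328, 2.152)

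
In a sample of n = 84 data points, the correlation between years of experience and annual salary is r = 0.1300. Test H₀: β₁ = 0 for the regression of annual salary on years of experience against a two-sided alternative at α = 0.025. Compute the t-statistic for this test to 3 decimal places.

t = 1.187

t = r·√(n − 2)/√(1 − r²) = 0.1300·√82/√0.9831 = 1.187.
df = n − 2 = 82.
Two-sided p ≈ 0.2385, which is ≥ 0.025, so fail to reject H₀.
The data do not give significant evidence of a linear association between years of experience and annual salary.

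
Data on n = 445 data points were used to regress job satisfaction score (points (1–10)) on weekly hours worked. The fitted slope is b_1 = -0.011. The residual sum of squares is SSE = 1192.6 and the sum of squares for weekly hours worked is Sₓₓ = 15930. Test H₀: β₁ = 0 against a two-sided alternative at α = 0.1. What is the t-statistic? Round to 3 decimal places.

t = -0.846

MSE = SSE/(n − 2) = 1192.6/443 = 2.6921.
SE(b_1) = √(MSE/Sₓₓ) = √(2.6921/15930) = 0.0129998.
t = -0.011 / 0.0129998 = -0.846.
df = n − 2 = 443.
Two-sided p ≈ 0.3979, which is ≥ 0.1, so fail to reject H₀.
The data do not give significant evidence of an association between weekly hours worked and job satisfaction score.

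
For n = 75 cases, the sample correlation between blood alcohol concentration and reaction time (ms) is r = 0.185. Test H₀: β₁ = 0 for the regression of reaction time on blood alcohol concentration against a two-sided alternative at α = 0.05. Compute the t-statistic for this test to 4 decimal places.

t = 1.6084

t = r·√(n − 2)/√(1 − r²) = 0.185·√73/√0.965775 = 1.6084.
df = n − 2 = 73.
Two-sided p ≈ 0.1121, which is ≥ 0.05, so fail to reject H₀.
The data do not give significant evidence of a linear association between blood alcohol concentration and reaction time.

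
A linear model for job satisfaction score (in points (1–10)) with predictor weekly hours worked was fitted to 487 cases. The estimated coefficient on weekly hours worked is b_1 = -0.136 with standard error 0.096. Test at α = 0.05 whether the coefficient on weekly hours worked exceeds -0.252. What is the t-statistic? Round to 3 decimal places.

H₀: β₁ = -0.252 vs H₁: β₁ > -0.252.
t = (b_1 − β₁⁰)/SE = (-0.136 − (-0.252)) / 0.096 = 1.208.
df = n − 2 = 487 − 2 = 485.
One-sided p ≈ 0.1138, which is ≥ 0.05, so fail to reject H₀.
The data do not give significant evidence that the true slope on weekly hours worked exceeds -0.252 points (1–10) per unit.

t = 1.208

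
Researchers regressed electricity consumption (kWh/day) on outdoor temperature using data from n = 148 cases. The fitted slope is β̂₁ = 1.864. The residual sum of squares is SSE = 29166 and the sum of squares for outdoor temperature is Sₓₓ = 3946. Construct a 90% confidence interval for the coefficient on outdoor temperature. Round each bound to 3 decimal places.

(1.492, 2.236)

MSE = SSE/(n − 2) = 29166/146 = 199.767.
SE(β̂₁) = √(MSE/Sₓₓ) = √(199.767/3946) = 0.225.
df = n − 2 = 146.
t* = t_{0.05, 146} = 1.655357.
Margin = t* × SE = 1.655357 × 0.225 = 0.37246.
CI: 1.864 ± 0.37246 → (1.492, 2.236).
With 90% confidence, each one-unit increase in outdoor temperature is associated with a change of between 1.492 and 2.236 kWh/day in electricity consumption.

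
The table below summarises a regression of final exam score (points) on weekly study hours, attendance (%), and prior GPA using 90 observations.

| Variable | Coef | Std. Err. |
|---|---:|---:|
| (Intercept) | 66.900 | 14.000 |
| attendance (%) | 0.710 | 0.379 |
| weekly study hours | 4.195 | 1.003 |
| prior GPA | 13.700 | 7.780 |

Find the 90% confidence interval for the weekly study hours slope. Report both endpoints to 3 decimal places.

Read off: b = 4.195, SE = 1.003 for weekly study hours.
df = n − k − 1 = 90 − 3 − 1 = 86.
t* = t_{0.05, 86} = 1.662765.
Margin = t* × SE = 1.662765 × 1.003 = 1.66775.
CI: 4.195 ± 1.66775 → (2.527, 5.863).

(2.527, 5.863)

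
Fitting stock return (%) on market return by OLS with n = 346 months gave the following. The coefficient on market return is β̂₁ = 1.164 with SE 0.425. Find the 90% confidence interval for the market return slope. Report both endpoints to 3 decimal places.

(0.463, 1.865)

df = n − 2 = 346 − 2 = 344.
t* = t_{0.05, 344} = 1.649295.
Margin = t* × SE = 1.649295 × 0.425 = 0.70095.
CI: 1.164 ± 0.70095 → (0.463, 1.865).
With 90% confidence, each one-unit increase in market return is associated with a change of between 0.463 and 1.865 % in stock return.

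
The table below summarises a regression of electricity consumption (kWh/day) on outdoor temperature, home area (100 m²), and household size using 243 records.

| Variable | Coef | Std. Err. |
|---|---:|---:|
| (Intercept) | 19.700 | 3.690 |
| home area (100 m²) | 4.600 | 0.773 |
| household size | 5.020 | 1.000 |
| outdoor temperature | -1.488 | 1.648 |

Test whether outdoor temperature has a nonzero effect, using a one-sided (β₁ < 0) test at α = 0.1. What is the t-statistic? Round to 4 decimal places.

Read off: b = -1.488, SE = 1.648 for outdoor temperature.
H₀: β₁ = 0 vs H₁: β₁ < 0.
t = -1.488 / 1.648 = -0.9029.
df = n − k − 1 = 243 − 3 − 1 = 239.
One-sided p ≈ 0.1837, which is ≥ 0.1, so fail to reject H₀.
The data do not give significant evidence that the true slope on outdoor temperature is negative, holding the other predictors fixed.

t = -0.9029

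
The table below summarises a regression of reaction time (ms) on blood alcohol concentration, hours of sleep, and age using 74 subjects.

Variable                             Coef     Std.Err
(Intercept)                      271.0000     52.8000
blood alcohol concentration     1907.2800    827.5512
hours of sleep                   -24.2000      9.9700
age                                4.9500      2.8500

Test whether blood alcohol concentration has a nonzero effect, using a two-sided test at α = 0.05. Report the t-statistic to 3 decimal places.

Read off: b = 1907.2800, SE = 827.5512 for blood alcohol concentration.
H₀: β₁ = 0 vs H₁: β₁ ≠ 0.
t = 1907.2800 / 827.5512 = 2.305.
df = n − k − 1 = 74 − 3 − 1 = 70.
Two-sided p ≈ 0.0242, which is < 0.05, so reject H₀.
There is evidence that blood alcohol concentration is associated with reaction time, holding the other predictors fixed.

t = 2.305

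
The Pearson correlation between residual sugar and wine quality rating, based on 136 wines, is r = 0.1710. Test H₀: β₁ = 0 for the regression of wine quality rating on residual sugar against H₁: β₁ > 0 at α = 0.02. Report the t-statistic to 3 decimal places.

t = r·√(n − 2)/√(1 − r²) = 0.1710·√134/√0.970759 = 2.009.
df = n − 2 = 134.
One-sided p ≈ 0.0233, which is ≥ 0.02, so fail to reject H₀.
The data do not give significant evidence of a linear association between residual sugar and wine quality rating.

t = 2.009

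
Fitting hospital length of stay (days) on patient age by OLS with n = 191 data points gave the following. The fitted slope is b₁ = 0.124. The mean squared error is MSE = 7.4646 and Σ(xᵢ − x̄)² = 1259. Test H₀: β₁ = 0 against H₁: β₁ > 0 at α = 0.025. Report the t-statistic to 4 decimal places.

SE(b₁) = √(MSE/Sₓₓ) = √(7.4646/1259) = 0.0769999.
t = 0.124 / 0.0769999 = 1.6104.
df = n − 2 = 189.
One-sided p ≈ 0.0545, which is ≥ 0.025, so fail to reject H₀.
The data do not give significant evidence that the true slope on patient age is positive.

t = 1.6104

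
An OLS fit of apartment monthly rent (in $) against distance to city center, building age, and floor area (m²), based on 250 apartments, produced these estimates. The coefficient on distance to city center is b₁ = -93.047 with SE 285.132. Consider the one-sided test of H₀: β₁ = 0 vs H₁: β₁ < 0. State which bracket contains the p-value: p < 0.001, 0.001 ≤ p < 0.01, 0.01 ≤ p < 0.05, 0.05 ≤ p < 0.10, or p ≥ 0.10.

t = -93.047 / 285.132 = -0.326.
df = n − k − 1 = 250 − 3 − 1 = 246.
One-sided p = P(T_{246} < t) ≈ 0.3722.
So p ≥ 0.10.

p ≥ 0.10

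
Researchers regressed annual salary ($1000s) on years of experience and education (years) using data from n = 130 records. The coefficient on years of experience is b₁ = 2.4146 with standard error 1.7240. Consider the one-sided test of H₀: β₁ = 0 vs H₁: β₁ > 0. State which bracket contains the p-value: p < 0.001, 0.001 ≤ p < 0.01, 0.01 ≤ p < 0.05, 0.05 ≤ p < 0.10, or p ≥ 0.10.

0.05 ≤ p < 0.10

t = 2.4146 / 1.7240 = 1.401.
df = n − k − 1 = 130 − 2 − 1 = 127.
One-sided p = P(T_{127} > t) ≈ 0.0819.
So 0.05 ≤ p < 0.10.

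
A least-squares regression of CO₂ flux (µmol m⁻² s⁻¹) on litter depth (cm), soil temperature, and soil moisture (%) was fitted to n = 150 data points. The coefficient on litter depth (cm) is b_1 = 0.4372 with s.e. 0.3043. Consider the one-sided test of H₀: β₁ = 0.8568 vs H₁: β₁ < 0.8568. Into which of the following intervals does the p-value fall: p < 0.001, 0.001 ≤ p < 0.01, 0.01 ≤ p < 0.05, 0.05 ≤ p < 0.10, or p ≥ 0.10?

t = (0.4372 − 0.8568) / 0.3043 = -1.379.
df = n − k − 1 = 150 − 3 − 1 = 146.
One-sided p = P(T_{146} < t) ≈ 0.0850.
So 0.05 ≤ p < 0.10.

0.05 ≤ p < 0.10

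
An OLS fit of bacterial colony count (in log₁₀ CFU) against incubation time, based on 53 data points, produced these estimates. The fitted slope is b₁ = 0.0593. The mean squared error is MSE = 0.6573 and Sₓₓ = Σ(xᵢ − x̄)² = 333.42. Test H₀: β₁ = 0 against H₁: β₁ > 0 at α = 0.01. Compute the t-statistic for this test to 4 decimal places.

SE(b₁) = √(MSE/Sₓₓ) = √(0.6573/333.42) = 0.0444003.
t = 0.0593 / 0.0444003 = 1.3356.
df = n − 2 = 51.
One-sided p ≈ 0.0938, which is ≥ 0.01, so fail to reject H₀.
The data do not give significant evidence that the true slope on incubation time is positive.

t = 1.3356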